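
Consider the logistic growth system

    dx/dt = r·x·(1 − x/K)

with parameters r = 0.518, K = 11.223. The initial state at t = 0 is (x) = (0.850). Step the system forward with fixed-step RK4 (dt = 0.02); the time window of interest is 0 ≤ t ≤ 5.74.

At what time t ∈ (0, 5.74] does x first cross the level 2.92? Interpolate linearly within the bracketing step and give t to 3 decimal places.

t=0.000: state=(0.850)
step 1 (dt=0.02): k1=(0.407), k2=(0.409), k3=(0.409), k4=(0.411); state += dt/6·(k1+2k2+2k3+k4)
t=0.020: state=(0.858)
t=0.040: state=(0.866)
t=0.060: state=(0.875)
continuing one RK4 step at a time; state shown every 10 steps (Δt=0.2):
t=0.200: state=(0.935)
t=0.400: state=(1.028)
t=0.600: state=(1.129)
t=0.800: state=(1.238)
t=1.000: state=(1.357)
t=1.200: state=(1.486)
t=1.400: state=(1.624)
t=1.600: state=(1.774)
t=1.800: state=(1.934)
t=2.000: state=(2.105)
t=2.200: state=(2.288)
t=2.400: state=(2.483)
t=2.600: state=(2.689)
t=2.800: state=(2.906)
next step: t=2.820: state=(2.929) — x has crossed 2.92
linear interpolation between t=2.800 (2.90643) and t=2.820 (2.92880) → t≈2.812

t = 2.812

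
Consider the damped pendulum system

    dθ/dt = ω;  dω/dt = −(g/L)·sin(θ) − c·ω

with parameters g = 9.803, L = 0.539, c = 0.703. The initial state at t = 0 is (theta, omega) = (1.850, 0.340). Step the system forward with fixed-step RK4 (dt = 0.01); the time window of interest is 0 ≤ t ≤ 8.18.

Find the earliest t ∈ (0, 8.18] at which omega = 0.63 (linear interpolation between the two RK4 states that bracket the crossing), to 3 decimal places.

t = 0.943

t=0.000: state=(1.850, 0.340)
step 1 (dt=0.01): k1=(0.340, -17.722), k2=(0.251, -17.651), k3=(0.252, -17.654), k4=(0.163, -17.585); state += dt/6·(k1+2k2+2k3+k4)
t=0.010: state=(1.853, 0.163)
t=0.020: state=(1.853, -0.012)
t=0.030: state=(1.852, -0.186)
continuing one RK4 step at a time; state shown every 50 steps (Δt=0.5):
t=0.500: state=(0.097, -5.912)
t=0.940: state=(-1.286, 0.582)
next step: t=0.950: state=(-1.279, 0.752) — omega has crossed 0.63
linear interpolation between t=0.940 (0.58247) and t=0.950 (0.75214) → t≈0.943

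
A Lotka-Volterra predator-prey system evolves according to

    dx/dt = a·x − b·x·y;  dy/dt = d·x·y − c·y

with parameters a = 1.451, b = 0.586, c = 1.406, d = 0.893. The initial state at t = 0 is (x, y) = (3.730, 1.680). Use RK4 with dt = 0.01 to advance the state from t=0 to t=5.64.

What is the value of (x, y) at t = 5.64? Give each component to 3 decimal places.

(x, y) = (1.930, 5.990)

t=0.000: state=(3.730, 1.680)
step 1 (dt=0.01): k1=(1.740, 3.234), k2=(1.709, 3.278), k3=(1.708, 3.278), k4=(1.676, 3.323); state += dt/6·(k1+2k2+2k3+k4)
t=0.010: state=(3.747, 1.713)
t=0.020: state=(3.764, 1.746)
t=0.030: state=(3.779, 1.781)
continuing one RK4 step at a time; state shown every 20 steps (Δt=0.2):
t=0.200: state=(3.913, 2.523)
t=0.400: state=(3.630, 3.766)
t=0.600: state=(2.879, 5.110)
t=0.800: state=(1.998, 5.955)
t=1.000: state=(1.314, 6.018)
t=1.200: state=(0.890, 5.513)
t=1.400: state=(0.651, 4.765)
t=1.600: state=(0.521, 3.989)
t=1.800: state=(0.455, 3.284)
t=2.000: state=(0.430, 2.681)
t=2.200: state=(0.432, 2.185)
t=2.400: state=(0.458, 1.785)
t=2.600: state=(0.506, 1.468)
t=2.800: state=(0.579, 1.221)
t=3.000: state=(0.678, 1.031)
t=3.200: state=(0.811, 0.888)
t=3.400: state=(0.983, 0.786)
t=3.600: state=(1.203, 0.721)
t=3.800: state=(1.481, 0.691)
t=4.000: state=(1.825, 0.700)
t=4.200: state=(2.241, 0.759)
t=4.400: state=(2.722, 0.892)
t=4.600: state=(3.234, 1.145)
t=4.800: state=(3.688, 1.607)
t=5.000: state=(3.912, 2.404)
t=5.200: state=(3.690, 3.606)
t=5.400: state=(2.981, 4.968)
t=5.600: state=(2.094, 5.897)
t=5.640: state=(1.930, 5.990)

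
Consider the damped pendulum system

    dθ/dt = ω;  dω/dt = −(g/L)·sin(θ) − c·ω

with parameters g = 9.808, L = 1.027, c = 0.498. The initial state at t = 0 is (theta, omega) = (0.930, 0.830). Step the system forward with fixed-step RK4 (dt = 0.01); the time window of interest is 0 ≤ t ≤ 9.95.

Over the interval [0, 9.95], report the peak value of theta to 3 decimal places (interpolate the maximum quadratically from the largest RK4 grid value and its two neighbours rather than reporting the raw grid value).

max theta = 0.973

t=0.000: state=(0.930, 0.830)
step 1 (dt=0.01): k1=(0.830, -8.069), k2=(0.790, -8.072), k3=(0.790, -8.071), k4=(0.749, -8.074); state += dt/6·(k1+2k2+2k3+k4)
t=0.010: state=(0.938, 0.749)
t=0.020: state=(0.945, 0.669)
t=0.030: state=(0.951, 0.588)
continuing one RK4 step at a time; state shown every 50 steps (Δt=0.5):
t=0.500: state=(0.436, -2.375)
t=1.000: state=(-0.639, -1.128)
t=1.500: state=(-0.435, 1.680)
t=2.000: state=(0.437, 1.126)
t=2.500: state=(0.387, -1.185)
t=3.000: state=(-0.300, -1.009)
t=3.500: state=(-0.328, 0.835)
t=4.000: state=(0.206, 0.860)
t=4.500: state=(0.271, -0.587)
t=5.000: state=(-0.141, -0.715)
t=5.500: state=(-0.220, 0.410)
t=6.000: state=(0.095, 0.585)
t=6.500: state=(0.178, -0.283)
t=7.000: state=(-0.063, -0.473)
t=7.500: state=(-0.142, 0.193)
t=8.000: state=(0.041, 0.380)
t=8.500: state=(0.113, -0.129)
t=9.000: state=(-0.026, -0.304)
t=9.500: state=(-0.090, 0.083)
t=9.950: state=(0.003, 0.252)
largest grid value and its neighbours: theta(0.090)=0.97207, theta(0.100)=0.97274, theta(0.110)=0.97262
parabola through these three points peaks at t≈0.103 with theta≈0.97279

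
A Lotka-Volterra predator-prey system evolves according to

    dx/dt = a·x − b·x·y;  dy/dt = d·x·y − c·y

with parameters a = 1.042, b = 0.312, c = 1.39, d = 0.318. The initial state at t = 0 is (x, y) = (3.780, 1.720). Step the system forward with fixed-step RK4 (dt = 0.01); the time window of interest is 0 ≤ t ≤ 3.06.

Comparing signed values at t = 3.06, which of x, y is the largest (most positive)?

t=0.000: state=(3.780, 1.720)
step 1 (dt=0.01): k1=(1.910, -0.323), k2=(1.917, -0.318), k3=(1.917, -0.318), k4=(1.924, -0.312); state += dt/6·(k1+2k2+2k3+k4)
t=0.010: state=(3.799, 1.717)
t=0.020: state=(3.818, 1.714)
t=0.030: state=(3.838, 1.711)
continuing one RK4 step at a time; state shown every 10 steps (Δt=0.1):
t=0.100: state=(3.978, 1.693)
t=0.200: state=(4.189, 1.678)
t=0.300: state=(4.412, 1.674)
t=0.400: state=(4.647, 1.682)
t=0.500: state=(4.892, 1.704)
t=0.600: state=(5.145, 1.739)
t=0.700: state=(5.405, 1.790)
t=0.800: state=(5.667, 1.857)
t=0.900: state=(5.928, 1.944)
t=1.000: state=(6.181, 2.050)
t=1.100: state=(6.423, 2.180)
t=1.200: state=(6.643, 2.336)
t=1.300: state=(6.836, 2.519)
t=1.400: state=(6.991, 2.731)
t=1.500: state=(7.098, 2.974)
t=1.600: state=(7.150, 3.246)
t=1.700: state=(7.138, 3.546)
t=1.800: state=(7.057, 3.868)
t=1.900: state=(6.905, 4.204)
t=2.000: state=(6.686, 4.541)
t=2.100: state=(6.407, 4.867)
t=2.200: state=(6.080, 5.167)
t=2.300: state=(5.719, 5.424)
t=2.400: state=(5.341, 5.628)
t=2.500: state=(4.961, 5.769)
t=2.600: state=(4.593, 5.844)
t=2.700: state=(4.247, 5.853)
t=2.800: state=(3.929, 5.800)
t=2.900: state=(3.644, 5.693)
t=3.000: state=(3.394, 5.540)
t=3.060: state=(3.260, 5.431)
compare at T: x=3.260, y=5.431

largest component: y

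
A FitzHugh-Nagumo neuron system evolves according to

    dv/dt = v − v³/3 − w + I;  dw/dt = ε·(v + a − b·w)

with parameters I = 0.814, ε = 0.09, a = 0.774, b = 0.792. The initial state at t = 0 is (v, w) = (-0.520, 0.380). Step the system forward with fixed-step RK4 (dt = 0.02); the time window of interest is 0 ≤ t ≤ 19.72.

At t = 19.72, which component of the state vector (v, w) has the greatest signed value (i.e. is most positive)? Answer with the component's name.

largest component: v

t=0.000: state=(-0.520, 0.380)
step 1 (dt=0.02): k1=(-0.039, -0.004), k2=(-0.039, -0.004), k3=(-0.039, -0.004), k4=(-0.040, -0.004); state += dt/6·(k1+2k2+2k3+k4)
t=0.020: state=(-0.521, 0.380)
t=0.040: state=(-0.522, 0.380)
t=0.060: state=(-0.522, 0.380)
continuing one RK4 step at a time; state shown every 50 steps (Δt=1):
t=1.000: state=(-0.574, 0.374)
t=2.000: state=(-0.666, 0.362)
t=3.000: state=(-0.803, 0.341)
t=4.000: state=(-0.966, 0.307)
t=5.000: state=(-1.102, 0.263)
t=6.000: state=(-1.171, 0.213)
t=7.000: state=(-1.178, 0.163)
t=8.000: state=(-1.143, 0.118)
t=9.000: state=(-1.080, 0.081)
t=10.000: state=(-0.996, 0.052)
t=11.000: state=(-0.887, 0.034)
t=12.000: state=(-0.736, 0.028)
t=13.000: state=(-0.496, 0.039)
t=14.000: state=(-0.010, 0.079)
t=15.000: state=(1.071, 0.183)
t=16.000: state=(1.837, 0.373)
t=17.000: state=(1.864, 0.577)
t=18.000: state=(1.793, 0.763)
t=19.000: state=(1.714, 0.930)
t=19.720: state=(1.655, 1.039)
compare at T: v=1.655, w=1.039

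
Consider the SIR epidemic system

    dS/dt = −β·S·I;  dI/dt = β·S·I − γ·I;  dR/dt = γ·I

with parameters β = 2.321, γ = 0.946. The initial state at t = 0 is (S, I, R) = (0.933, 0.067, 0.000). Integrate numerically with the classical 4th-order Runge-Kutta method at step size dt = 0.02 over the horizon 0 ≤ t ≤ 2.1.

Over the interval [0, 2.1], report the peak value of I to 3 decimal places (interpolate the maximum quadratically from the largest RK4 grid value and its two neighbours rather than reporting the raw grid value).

t=0.000: state=(0.933, 0.067, 0.000)
step 1 (dt=0.02): k1=(-0.145, 0.082, 0.063), k2=(-0.147, 0.082, 0.064), k3=(-0.147, 0.082, 0.064), k4=(-0.148, 0.083, 0.065); state += dt/6·(k1+2k2+2k3+k4)
t=0.020: state=(0.930, 0.069, 0.001)
t=0.040: state=(0.927, 0.070, 0.003)
t=0.060: state=(0.924, 0.072, 0.004)
continuing one RK4 step at a time; state shown every 5 steps (Δt=0.1):
t=0.100: state=(0.918, 0.076, 0.007)
t=0.200: state=(0.901, 0.085, 0.014)
t=0.300: state=(0.882, 0.095, 0.023)
t=0.400: state=(0.862, 0.106, 0.032)
t=0.500: state=(0.840, 0.117, 0.043)
t=0.600: state=(0.816, 0.129, 0.055)
t=0.700: state=(0.791, 0.142, 0.067)
t=0.800: state=(0.764, 0.154, 0.081)
t=0.900: state=(0.736, 0.167, 0.097)
t=1.000: state=(0.707, 0.180, 0.113)
t=1.100: state=(0.677, 0.192, 0.131)
t=1.200: state=(0.647, 0.204, 0.149)
t=1.300: state=(0.616, 0.215, 0.169)
t=1.400: state=(0.585, 0.225, 0.190)
t=1.500: state=(0.555, 0.233, 0.212)
t=1.600: state=(0.525, 0.241, 0.234)
t=1.700: state=(0.497, 0.246, 0.257)
t=1.800: state=(0.469, 0.251, 0.281)
t=1.900: state=(0.442, 0.253, 0.304)
t=2.000: state=(0.417, 0.255, 0.328)
t=2.100: state=(0.393, 0.255, 0.353)
largest grid value and its neighbours: I(2.020)=0.25485, I(2.040)=0.25487, I(2.060)=0.25484
parabola through these three points peaks at t≈2.038 with I≈0.25487

max I = 0.255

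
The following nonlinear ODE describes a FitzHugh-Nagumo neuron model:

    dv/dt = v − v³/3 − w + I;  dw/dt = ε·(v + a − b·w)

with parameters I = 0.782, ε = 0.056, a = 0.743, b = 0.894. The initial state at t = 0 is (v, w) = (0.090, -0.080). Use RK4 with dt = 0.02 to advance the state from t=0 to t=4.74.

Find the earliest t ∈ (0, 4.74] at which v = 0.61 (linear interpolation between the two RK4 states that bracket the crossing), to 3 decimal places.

t = 0.447

t=0.000: state=(0.090, -0.080)
step 1 (dt=0.02): k1=(0.952, 0.051), k2=(0.961, 0.051), k3=(0.961, 0.051), k4=(0.970, 0.052); state += dt/6·(k1+2k2+2k3+k4)
t=0.020: state=(0.109, -0.079)
t=0.040: state=(0.129, -0.078)
t=0.060: state=(0.149, -0.077)
continuing one RK4 step at a time; state shown every 10 steps (Δt=0.2):
t=0.200: state=(0.299, -0.069)
t=0.400: state=(0.546, -0.055)
t=0.440: state=(0.600, -0.052)
next step: t=0.460: state=(0.628, -0.051) — v has crossed 0.61
linear interpolation between t=0.440 (0.60020) and t=0.460 (0.62760) → t≈0.447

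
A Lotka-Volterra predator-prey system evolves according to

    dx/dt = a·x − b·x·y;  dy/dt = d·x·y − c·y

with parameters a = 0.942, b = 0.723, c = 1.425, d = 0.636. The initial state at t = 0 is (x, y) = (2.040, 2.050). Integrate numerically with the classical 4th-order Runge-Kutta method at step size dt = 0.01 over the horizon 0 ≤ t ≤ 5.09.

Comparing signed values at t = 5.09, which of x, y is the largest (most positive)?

t=0.000: state=(2.040, 2.050)
step 1 (dt=0.01): k1=(-1.102, -0.261), k2=(-1.097, -0.269), k3=(-1.097, -0.268), k4=(-1.092, -0.275); state += dt/6·(k1+2k2+2k3+k4)
t=0.010: state=(2.029, 2.047)
t=0.020: state=(2.018, 2.044)
t=0.030: state=(2.007, 2.042)
continuing one RK4 step at a time; state shown every 20 steps (Δt=0.2):
t=0.200: state=(1.840, 1.972)
t=0.400: state=(1.684, 1.855)
t=0.600: state=(1.570, 1.715)
t=0.800: state=(1.496, 1.567)
t=1.000: state=(1.455, 1.421)
t=1.200: state=(1.445, 1.285)
t=1.400: state=(1.462, 1.162)
t=1.600: state=(1.504, 1.055)
t=1.800: state=(1.569, 0.964)
t=2.000: state=(1.657, 0.890)
t=2.200: state=(1.767, 0.832)
t=2.400: state=(1.897, 0.790)
t=2.600: state=(2.048, 0.763)
t=2.800: state=(2.216, 0.752)
t=3.000: state=(2.399, 0.759)
t=3.200: state=(2.592, 0.784)
t=3.400: state=(2.785, 0.830)
t=3.600: state=(2.968, 0.900)
t=3.800: state=(3.125, 0.997)
t=4.000: state=(3.238, 1.125)
t=4.200: state=(3.286, 1.282)
t=4.400: state=(3.254, 1.463)
t=4.600: state=(3.136, 1.653)
t=4.800: state=(2.942, 1.831)
t=5.000: state=(2.697, 1.971)
t=5.090: state=(2.578, 2.017)
compare at T: x=2.578, y=2.017

largest component: x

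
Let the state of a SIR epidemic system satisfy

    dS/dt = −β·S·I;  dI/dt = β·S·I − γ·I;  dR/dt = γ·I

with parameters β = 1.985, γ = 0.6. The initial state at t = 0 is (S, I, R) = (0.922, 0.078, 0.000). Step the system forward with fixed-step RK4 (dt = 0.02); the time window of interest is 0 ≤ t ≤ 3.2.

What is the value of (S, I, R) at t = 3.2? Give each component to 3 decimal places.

(S, I, R) = (0.169, 0.318, 0.513)

t=0.000: state=(0.922, 0.078, 0.000)
step 1 (dt=0.02): k1=(-0.143, 0.096, 0.047), k2=(-0.144, 0.097, 0.047), k3=(-0.144, 0.097, 0.047), k4=(-0.146, 0.098, 0.048); state += dt/6·(k1+2k2+2k3+k4)
t=0.020: state=(0.919, 0.080, 0.001)
t=0.040: state=(0.916, 0.082, 0.002)
t=0.060: state=(0.913, 0.084, 0.003)
continuing one RK4 step at a time; state shown every 10 steps (Δt=0.2):
t=0.200: state=(0.890, 0.099, 0.011)
t=0.400: state=(0.852, 0.124, 0.024)
t=0.600: state=(0.806, 0.153, 0.041)
t=0.800: state=(0.754, 0.185, 0.061)
t=1.000: state=(0.696, 0.219, 0.085)
t=1.200: state=(0.633, 0.253, 0.113)
t=1.400: state=(0.569, 0.285, 0.146)
t=1.600: state=(0.505, 0.313, 0.182)
t=1.800: state=(0.444, 0.335, 0.221)
t=2.000: state=(0.388, 0.350, 0.262)
t=2.200: state=(0.337, 0.359, 0.304)
t=2.400: state=(0.292, 0.360, 0.348)
t=2.600: state=(0.253, 0.356, 0.391)
t=2.800: state=(0.220, 0.347, 0.433)
t=3.000: state=(0.192, 0.334, 0.474)
t=3.200: state=(0.169, 0.318, 0.513)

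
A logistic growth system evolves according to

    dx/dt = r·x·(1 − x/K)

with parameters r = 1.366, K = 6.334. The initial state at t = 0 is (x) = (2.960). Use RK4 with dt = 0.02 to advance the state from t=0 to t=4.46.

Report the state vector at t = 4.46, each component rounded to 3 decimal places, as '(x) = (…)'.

t=0.000: state=(2.960)
step 1 (dt=0.02): k1=(2.154), k2=(2.156), k3=(2.156), k4=(2.157); state += dt/6·(k1+2k2+2k3+k4)
t=0.020: state=(3.003)
t=0.040: state=(3.046)
t=0.060: state=(3.090)
continuing one RK4 step at a time; state shown every 10 steps (Δt=0.2):
t=0.200: state=(3.392)
t=0.400: state=(3.816)
t=0.600: state=(4.216)
t=0.800: state=(4.583)
t=1.000: state=(4.907)
t=1.200: state=(5.186)
t=1.400: state=(5.421)
t=1.600: state=(5.615)
t=1.800: state=(5.771)
t=2.000: state=(5.897)
t=2.200: state=(5.996)
t=2.400: state=(6.073)
t=2.600: state=(6.133)
t=2.800: state=(6.180)
t=3.000: state=(6.216)
t=3.200: state=(6.244)
t=3.400: state=(6.265)
t=3.600: state=(6.282)
t=3.800: state=(6.294)
t=4.000: state=(6.304)
t=4.200: state=(6.311)
t=4.400: state=(6.316)
t=4.460: state=(6.318)

(x) = (6.318)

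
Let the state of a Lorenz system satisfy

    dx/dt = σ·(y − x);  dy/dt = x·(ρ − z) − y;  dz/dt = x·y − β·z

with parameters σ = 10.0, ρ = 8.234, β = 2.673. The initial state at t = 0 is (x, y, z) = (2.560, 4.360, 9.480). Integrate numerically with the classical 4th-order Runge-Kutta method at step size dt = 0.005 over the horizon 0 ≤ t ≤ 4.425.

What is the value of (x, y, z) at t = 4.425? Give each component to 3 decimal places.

(x, y, z) = (4.437, 4.420, 7.299)

t=0.000: state=(2.560, 4.360, 9.480)
step 1 (dt=0.005): k1=(18.000, -7.550, -14.178), k2=(17.361, -7.495, -13.937), k3=(17.379, -7.494, -13.945), k4=(16.756, -7.436, -13.712); state += dt/6·(k1+2k2+2k3+k4)
t=0.005: state=(2.647, 4.323, 9.410)
t=0.010: state=(2.728, 4.286, 9.343)
t=0.015: state=(2.803, 4.249, 9.277)
continuing one RK4 step at a time; state shown every 40 steps (Δt=0.2):
t=0.200: state=(3.541, 3.509, 7.518)
t=0.400: state=(3.604, 3.759, 6.369)
t=0.600: state=(4.147, 4.499, 6.221)
t=0.800: state=(4.792, 5.020, 7.035)
t=1.000: state=(4.882, 4.743, 7.868)
t=1.200: state=(4.418, 4.160, 7.791)
t=1.400: state=(4.056, 3.976, 7.173)
t=1.600: state=(4.104, 4.217, 6.765)
t=1.800: state=(4.410, 4.572, 6.882)
t=2.000: state=(4.633, 4.674, 7.318)
t=2.200: state=(4.560, 4.462, 7.560)
t=2.400: state=(4.337, 4.239, 7.406)
t=2.600: state=(4.230, 4.228, 7.122)
t=2.800: state=(4.309, 4.380, 7.014)
t=3.000: state=(4.454, 4.514, 7.144)
t=3.200: state=(4.508, 4.499, 7.333)
t=3.400: state=(4.437, 4.385, 7.375)
t=3.600: state=(4.344, 4.312, 7.265)
t=3.800: state=(4.326, 4.340, 7.152)
t=4.000: state=(4.382, 4.417, 7.146)
t=4.200: state=(4.439, 4.456, 7.228)
t=4.400: state=(4.441, 4.427, 7.296)
t=4.425: state=(4.437, 4.420, 7.299)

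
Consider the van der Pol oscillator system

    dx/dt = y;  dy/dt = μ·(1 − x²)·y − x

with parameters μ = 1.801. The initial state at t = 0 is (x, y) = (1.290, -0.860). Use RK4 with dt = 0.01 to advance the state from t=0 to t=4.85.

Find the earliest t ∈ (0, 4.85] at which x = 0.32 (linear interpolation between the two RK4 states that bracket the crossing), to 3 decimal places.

t = 0.783

t=0.000: state=(1.290, -0.860)
step 1 (dt=0.01): k1=(-0.860, -0.261), k2=(-0.861, -0.273), k3=(-0.861, -0.273), k4=(-0.863, -0.284); state += dt/6·(k1+2k2+2k3+k4)
t=0.010: state=(1.281, -0.863)
t=0.020: state=(1.273, -0.866)
t=0.030: state=(1.264, -0.869)
continuing one RK4 step at a time; state shown every 20 steps (Δt=0.2):
t=0.200: state=(1.110, -0.957)
t=0.400: state=(0.901, -1.153)
t=0.600: state=(0.639, -1.498)
t=0.780: state=(0.326, -2.013)
next step: t=0.790: state=(0.306, -2.049) — x has crossed 0.32
linear interpolation between t=0.780 (0.32648) and t=0.790 (0.30617) → t≈0.783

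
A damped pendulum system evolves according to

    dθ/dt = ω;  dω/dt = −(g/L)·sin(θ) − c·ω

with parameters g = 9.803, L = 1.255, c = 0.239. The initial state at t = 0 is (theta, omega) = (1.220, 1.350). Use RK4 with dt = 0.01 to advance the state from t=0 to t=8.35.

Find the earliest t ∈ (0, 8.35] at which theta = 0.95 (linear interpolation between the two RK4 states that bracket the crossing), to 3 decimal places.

t=0.000: state=(1.220, 1.350)
step 1 (dt=0.01): k1=(1.350, -7.658), k2=(1.312, -7.667), k3=(1.312, -7.666), k4=(1.273, -7.674); state += dt/6·(k1+2k2+2k3+k4)
t=0.010: state=(1.233, 1.273)
t=0.020: state=(1.245, 1.197)
t=0.030: state=(1.257, 1.120)
continuing one RK4 step at a time; state shown every 50 steps (Δt=0.5):
t=0.500: state=(0.957, -2.263)
next step: t=0.510: state=(0.934, -2.320) — theta has crossed 0.95
linear interpolation between t=0.500 (0.95703) and t=0.510 (0.93411) → t≈0.503

t = 0.503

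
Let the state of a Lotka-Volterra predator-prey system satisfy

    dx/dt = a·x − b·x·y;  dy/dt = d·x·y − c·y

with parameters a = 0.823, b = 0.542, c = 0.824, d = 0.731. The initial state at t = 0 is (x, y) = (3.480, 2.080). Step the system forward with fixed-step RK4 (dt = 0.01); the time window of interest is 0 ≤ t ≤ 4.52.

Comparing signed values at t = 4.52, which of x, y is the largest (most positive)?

largest component: y

t=0.000: state=(3.480, 2.080)
step 1 (dt=0.01): k1=(-1.059, 3.577), k2=(-1.091, 3.600), k3=(-1.091, 3.600), k4=(-1.124, 3.622); state += dt/6·(k1+2k2+2k3+k4)
t=0.010: state=(3.469, 2.116)
t=0.020: state=(3.458, 2.152)
t=0.030: state=(3.445, 2.189)
continuing one RK4 step at a time; state shown every 20 steps (Δt=0.2):
t=0.200: state=(3.141, 2.871)
t=0.400: state=(2.591, 3.709)
t=0.600: state=(1.965, 4.388)
t=0.800: state=(1.407, 4.754)
t=1.000: state=(0.986, 4.794)
t=1.200: state=(0.698, 4.592)
t=1.400: state=(0.509, 4.249)
t=1.600: state=(0.387, 3.845)
t=1.800: state=(0.307, 3.429)
t=2.000: state=(0.255, 3.029)
t=2.200: state=(0.221, 2.660)
t=2.400: state=(0.199, 2.326)
t=2.600: state=(0.186, 2.028)
t=2.800: state=(0.178, 1.766)
t=3.000: state=(0.176, 1.537)
t=3.200: state=(0.177, 1.338)
t=3.400: state=(0.182, 1.165)
t=3.600: state=(0.191, 1.015)
t=3.800: state=(0.203, 0.886)
t=4.000: state=(0.219, 0.775)
t=4.200: state=(0.239, 0.679)
t=4.400: state=(0.263, 0.598)
t=4.520: state=(0.279, 0.554)
compare at T: x=0.279, y=0.554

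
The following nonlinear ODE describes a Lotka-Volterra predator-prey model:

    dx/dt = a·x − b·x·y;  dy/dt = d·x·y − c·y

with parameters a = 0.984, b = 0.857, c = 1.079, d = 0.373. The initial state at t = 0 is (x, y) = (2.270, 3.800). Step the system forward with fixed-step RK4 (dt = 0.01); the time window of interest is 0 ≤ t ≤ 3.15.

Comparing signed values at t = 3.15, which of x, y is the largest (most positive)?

largest component: x

t=0.000: state=(2.270, 3.800)
step 1 (dt=0.01): k1=(-5.159, -0.883), k2=(-5.092, -0.918), k3=(-5.092, -0.918), k4=(-5.026, -0.953); state += dt/6·(k1+2k2+2k3+k4)
t=0.010: state=(2.219, 3.791)
t=0.020: state=(2.169, 3.781)
t=0.030: state=(2.121, 3.770)
continuing one RK4 step at a time; state shown every 20 steps (Δt=0.2):
t=0.200: state=(1.473, 3.512)
t=0.400: state=(1.017, 3.101)
t=0.600: state=(0.755, 2.667)
t=0.800: state=(0.603, 2.260)
t=1.000: state=(0.514, 1.898)
t=1.200: state=(0.465, 1.586)
t=1.400: state=(0.442, 1.322)
t=1.600: state=(0.437, 1.101)
t=1.800: state=(0.448, 0.917)
t=2.000: state=(0.472, 0.765)
t=2.200: state=(0.510, 0.639)
t=2.400: state=(0.561, 0.536)
t=2.600: state=(0.628, 0.452)
t=2.800: state=(0.712, 0.383)
t=3.000: state=(0.816, 0.326)
t=3.150: state=(0.909, 0.291)
compare at T: x=0.909, y=0.291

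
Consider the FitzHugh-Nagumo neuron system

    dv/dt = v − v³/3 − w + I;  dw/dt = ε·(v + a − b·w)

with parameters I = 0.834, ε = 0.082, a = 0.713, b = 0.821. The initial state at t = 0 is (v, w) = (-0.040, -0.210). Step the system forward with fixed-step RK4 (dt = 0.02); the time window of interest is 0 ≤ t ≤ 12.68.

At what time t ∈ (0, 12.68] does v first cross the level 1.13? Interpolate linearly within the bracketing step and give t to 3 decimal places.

t=0.000: state=(-0.040, -0.210)
step 1 (dt=0.02): k1=(1.004, 0.069), k2=(1.013, 0.070), k3=(1.013, 0.070), k4=(1.023, 0.071); state += dt/6·(k1+2k2+2k3+k4)
t=0.020: state=(-0.020, -0.209)
t=0.040: state=(0.001, -0.207)
t=0.060: state=(0.022, -0.206)
continuing one RK4 step at a time; state shown every 25 steps (Δt=0.5):
t=0.500: state=(0.591, -0.164)
t=0.820: state=(1.104, -0.120)
next step: t=0.840: state=(1.136, -0.117) — v has crossed 1.13
linear interpolation between t=0.820 (1.10393) and t=0.840 (1.13601) → t≈0.836

t = 0.836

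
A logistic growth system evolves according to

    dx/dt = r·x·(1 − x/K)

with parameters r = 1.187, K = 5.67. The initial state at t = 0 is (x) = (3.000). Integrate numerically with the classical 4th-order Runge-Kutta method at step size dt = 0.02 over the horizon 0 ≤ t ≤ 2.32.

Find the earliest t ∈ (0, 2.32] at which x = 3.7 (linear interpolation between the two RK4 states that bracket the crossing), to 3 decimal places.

t = 0.433

t=0.000: state=(3.000)
step 1 (dt=0.02): k1=(1.677), k2=(1.676), k3=(1.676), k4=(1.674); state += dt/6·(k1+2k2+2k3+k4)
t=0.020: state=(3.034)
t=0.040: state=(3.067)
t=0.060: state=(3.100)
continuing one RK4 step at a time; state shown every 5 steps (Δt=0.1):
t=0.100: state=(3.167)
t=0.200: state=(3.332)
t=0.300: state=(3.493)
t=0.400: state=(3.650)
t=0.420: state=(3.680)
next step: t=0.440: state=(3.711) — x has crossed 3.7
linear interpolation between t=0.420 (3.68038) and t=0.440 (3.71093) → t≈0.433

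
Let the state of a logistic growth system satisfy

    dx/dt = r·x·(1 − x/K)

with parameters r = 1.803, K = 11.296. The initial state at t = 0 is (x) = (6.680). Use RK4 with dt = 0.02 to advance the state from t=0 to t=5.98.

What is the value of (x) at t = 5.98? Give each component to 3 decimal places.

t=0.000: state=(6.680)
step 1 (dt=0.02): k1=(4.922), k2=(4.905), k3=(4.905), k4=(4.888); state += dt/6·(k1+2k2+2k3+k4)
t=0.020: state=(6.778)
t=0.040: state=(6.875)
t=0.060: state=(6.972)
continuing one RK4 step at a time; state shown every 10 steps (Δt=0.2):
t=0.200: state=(7.623)
t=0.400: state=(8.455)
t=0.600: state=(9.152)
t=0.800: state=(9.710)
t=1.000: state=(10.141)
t=1.200: state=(10.465)
t=1.400: state=(10.703)
t=1.600: state=(10.876)
t=1.800: state=(11.000)
t=2.000: state=(11.088)
t=2.200: state=(11.150)
t=2.400: state=(11.194)
t=2.600: state=(11.225)
t=2.800: state=(11.246)
t=3.000: state=(11.261)
t=3.200: state=(11.272)
t=3.400: state=(11.279)
t=3.600: state=(11.284)
t=3.800: state=(11.288)
t=4.000: state=(11.290)
t=4.200: state=(11.292)
t=4.400: state=(11.293)
t=4.600: state=(11.294)
t=4.800: state=(11.295)
t=5.000: state=(11.295)
t=5.200: state=(11.295)
t=5.400: state=(11.296)
t=5.600: state=(11.296)
t=5.800: state=(11.296)
t=5.980: state=(11.296)

(x) = (11.296)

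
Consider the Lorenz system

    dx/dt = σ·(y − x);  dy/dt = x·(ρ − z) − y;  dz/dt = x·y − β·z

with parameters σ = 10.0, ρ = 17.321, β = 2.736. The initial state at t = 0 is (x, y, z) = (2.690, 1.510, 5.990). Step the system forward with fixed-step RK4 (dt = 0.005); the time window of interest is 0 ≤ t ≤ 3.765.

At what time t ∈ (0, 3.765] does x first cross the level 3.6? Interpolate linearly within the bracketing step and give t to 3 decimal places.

t=0.000: state=(2.690, 1.510, 5.990)
step 1 (dt=0.005): k1=(-11.800, 28.970, -12.327), k2=(-10.781, 28.646, -12.094), k3=(-10.814, 28.674, -12.094), k4=(-9.826, 28.374, -11.865); state += dt/6·(k1+2k2+2k3+k4)
t=0.005: state=(2.636, 1.653, 5.930)
t=0.010: state=(2.592, 1.794, 5.871)
t=0.015: state=(2.556, 1.932, 5.815)
t=0.135: state=(3.539, 5.505, 5.293)
next step: t=0.140: state=(3.640, 5.693, 5.321) — x has crossed 3.6
linear interpolation between t=0.135 (3.53922) and t=0.140 (3.63971) → t≈0.138

t = 0.138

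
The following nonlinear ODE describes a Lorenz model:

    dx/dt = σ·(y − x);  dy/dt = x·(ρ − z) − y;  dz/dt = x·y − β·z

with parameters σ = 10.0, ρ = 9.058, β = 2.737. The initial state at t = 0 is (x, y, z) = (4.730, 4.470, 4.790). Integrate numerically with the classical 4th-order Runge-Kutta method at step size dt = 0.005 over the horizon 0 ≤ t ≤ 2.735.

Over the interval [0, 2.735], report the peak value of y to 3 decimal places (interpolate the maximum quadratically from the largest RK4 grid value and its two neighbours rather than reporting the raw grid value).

t=0.000: state=(4.730, 4.470, 4.790)
step 1 (dt=0.005): k1=(-2.600, 15.718, 8.033), k2=(-2.142, 15.556, 8.134), k3=(-2.158, 15.560, 8.137), k4=(-1.714, 15.402, 8.240); state += dt/6·(k1+2k2+2k3+k4)
t=0.005: state=(4.719, 4.548, 4.831)
t=0.010: state=(4.713, 4.624, 4.872)
t=0.015: state=(4.710, 4.699, 4.915)
continuing one RK4 step at a time; state shown every 20 steps (Δt=0.1):
t=0.100: state=(5.072, 5.776, 5.842)
t=0.200: state=(5.819, 6.489, 7.417)
t=0.300: state=(6.227, 6.310, 9.086)
t=0.400: state=(5.953, 5.357, 10.056)
t=0.500: state=(5.172, 4.294, 9.984)
t=0.600: state=(4.345, 3.623, 9.211)
t=0.700: state=(3.788, 3.406, 8.231)
t=0.800: state=(3.577, 3.528, 7.360)
t=0.900: state=(3.668, 3.888, 6.764)
t=1.000: state=(3.992, 4.406, 6.533)
t=1.100: state=(4.465, 4.979, 6.713)
t=1.200: state=(4.971, 5.441, 7.276)
t=1.300: state=(5.348, 5.607, 8.056)
t=1.400: state=(5.453, 5.397, 8.752)
t=1.500: state=(5.254, 4.935, 9.084)
t=1.600: state=(4.873, 4.461, 8.983)
t=1.700: state=(4.488, 4.152, 8.581)
t=1.800: state=(4.231, 4.059, 8.078)
t=1.900: state=(4.149, 4.155, 7.639)
t=2.000: state=(4.232, 4.385, 7.370)
t=2.100: state=(4.436, 4.681, 7.325)
t=2.200: state=(4.696, 4.956, 7.503)
t=2.300: state=(4.929, 5.122, 7.840)
t=2.400: state=(5.061, 5.123, 8.214)
t=2.500: state=(5.050, 4.969, 8.487)
t=2.600: state=(4.915, 4.739, 8.572)
t=2.700: state=(4.723, 4.529, 8.468)
t=2.735: state=(4.657, 4.474, 8.399)
largest grid value and its neighbours: y(0.225)=6.53586, y(0.230)=6.53784, y(0.235)=6.53735
parabola through these three points peaks at t≈0.232 with y≈6.53796

max y = 6.538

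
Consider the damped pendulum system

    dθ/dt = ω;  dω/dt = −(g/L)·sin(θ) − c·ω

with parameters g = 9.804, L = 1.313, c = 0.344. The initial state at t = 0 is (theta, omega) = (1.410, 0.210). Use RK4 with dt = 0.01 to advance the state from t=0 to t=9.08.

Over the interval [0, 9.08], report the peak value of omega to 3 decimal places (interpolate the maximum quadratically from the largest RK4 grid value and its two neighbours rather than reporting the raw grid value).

t=0.000: state=(1.410, 0.210)
step 1 (dt=0.01): k1=(0.210, -7.443), k2=(0.173, -7.431), k3=(0.173, -7.431), k4=(0.136, -7.419); state += dt/6·(k1+2k2+2k3+k4)
t=0.010: state=(1.412, 0.136)
t=0.020: state=(1.413, 0.062)
t=0.030: state=(1.413, -0.012)
continuing one RK4 step at a time; state shown every 50 steps (Δt=0.5):
t=0.500: state=(0.667, -2.887)
t=1.000: state=(-0.783, -2.063)
t=1.500: state=(-0.995, 1.194)
t=2.000: state=(0.098, 2.540)
t=2.500: state=(0.883, 0.248)
t=3.000: state=(0.363, -2.003)
t=3.500: state=(-0.571, -1.178)
t=4.000: state=(-0.566, 1.127)
t=4.500: state=(0.225, 1.533)
t=5.000: state=(0.572, -0.290)
t=5.500: state=(0.057, -1.425)
t=6.000: state=(-0.457, -0.346)
t=6.500: state=(-0.237, 1.053)
t=7.000: state=(0.288, 0.725)
t=7.500: state=(0.315, -0.593)
t=8.000: state=(-0.117, -0.852)
t=8.500: state=(-0.311, 0.165)
t=9.000: state=(-0.024, 0.783)
t=9.080: state=(0.038, 0.758)
largest grid value and its neighbours: omega(1.910)=2.60798, omega(1.920)=2.60806, omega(1.930)=2.60620
parabola through these three points peaks at t≈1.915 with omega≈2.60826

max omega = 2.608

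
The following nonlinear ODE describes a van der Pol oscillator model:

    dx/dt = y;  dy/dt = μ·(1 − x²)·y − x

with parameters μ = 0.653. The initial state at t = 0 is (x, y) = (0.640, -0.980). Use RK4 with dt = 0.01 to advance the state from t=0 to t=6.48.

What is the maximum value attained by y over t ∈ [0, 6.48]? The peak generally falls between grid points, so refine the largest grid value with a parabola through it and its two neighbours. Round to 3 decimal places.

t=0.000: state=(0.640, -0.980)
step 1 (dt=0.01): k1=(-0.980, -1.018), k2=(-0.985, -1.019), k3=(-0.985, -1.019), k4=(-0.990, -1.020); state += dt/6·(k1+2k2+2k3+k4)
t=0.010: state=(0.630, -0.990)
t=0.020: state=(0.620, -1.000)
t=0.030: state=(0.610, -1.011)
continuing one RK4 step at a time; state shown every 25 steps (Δt=0.25):
t=0.250: state=(0.363, -1.241)
t=0.500: state=(0.019, -1.504)
t=0.750: state=(-0.385, -1.711)
t=1.000: state=(-0.821, -1.737)
t=1.250: state=(-1.228, -1.463)
t=1.500: state=(-1.531, -0.935)
t=1.750: state=(-1.692, -0.361)
t=2.000: state=(-1.721, 0.104)
t=2.250: state=(-1.650, 0.443)
t=2.500: state=(-1.507, 0.698)
t=2.750: state=(-1.304, 0.921)
t=3.000: state=(-1.045, 1.151)
t=3.250: state=(-0.725, 1.417)
t=3.500: state=(-0.332, 1.733)
t=3.750: state=(0.142, 2.059)
t=4.000: state=(0.686, 2.242)
t=4.250: state=(1.229, 2.022)
t=4.500: state=(1.658, 1.350)
t=4.750: state=(1.896, 0.567)
t=5.000: state=(1.958, -0.028)
t=5.250: state=(1.899, -0.409)
t=5.500: state=(1.764, -0.660)
t=5.750: state=(1.574, -0.856)
t=6.000: state=(1.336, -1.047)
t=6.250: state=(1.048, -1.265)
t=6.480: state=(0.730, -1.513)
largest grid value and its neighbours: y(4.000)=2.24219, y(4.010)=2.24275, y(4.020)=2.24263
parabola through these three points peaks at t≈4.013 with y≈2.24279

max y = 2.243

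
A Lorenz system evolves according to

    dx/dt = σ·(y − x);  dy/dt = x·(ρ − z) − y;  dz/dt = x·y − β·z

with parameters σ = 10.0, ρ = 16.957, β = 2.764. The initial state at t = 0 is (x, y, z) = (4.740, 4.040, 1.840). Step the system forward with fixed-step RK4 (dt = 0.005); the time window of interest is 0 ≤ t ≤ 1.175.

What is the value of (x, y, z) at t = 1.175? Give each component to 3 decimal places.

t=0.000: state=(4.740, 4.040, 1.840)
step 1 (dt=0.005): k1=(-7.000, 67.615, 14.064), k2=(-5.135, 67.015, 14.694), k3=(-5.196, 67.079, 14.702), k4=(-3.386, 66.540, 15.337); state += dt/6·(k1+2k2+2k3+k4)
t=0.005: state=(4.714, 4.375, 1.913)
t=0.010: state=(4.706, 4.706, 1.993)
t=0.015: state=(4.714, 5.033, 2.080)
continuing one RK4 step at a time; state shown every 10 steps (Δt=0.05):
t=0.050: state=(5.161, 7.295, 2.899)
t=0.100: state=(6.714, 10.677, 5.018)
t=0.150: state=(8.997, 13.988, 8.945)
t=0.200: state=(11.430, 15.789, 15.061)
t=0.250: state=(12.904, 14.008, 21.871)
t=0.300: state=(12.291, 8.770, 25.930)
t=0.350: state=(9.703, 3.379, 25.680)
t=0.400: state=(6.466, 0.241, 22.994)
t=0.450: state=(3.726, -0.900, 19.930)
t=0.500: state=(1.850, -1.085, 17.228)
t=0.550: state=(0.713, -0.988, 14.945)
t=0.600: state=(0.066, -0.892, 13.000)
t=0.650: state=(-0.306, -0.884, 11.328)
t=0.700: state=(-0.550, -0.977, 9.885)
t=0.750: state=(-0.757, -1.177, 8.642)
t=0.800: state=(-0.986, -1.496, 7.581)
t=0.850: state=(-1.281, -1.965, 6.693)
t=0.900: state=(-1.685, -2.635, 5.988)
t=0.950: state=(-2.249, -3.578, 5.500)
t=1.000: state=(-3.037, -4.887, 5.312)
t=1.050: state=(-4.125, -6.651, 5.591)
t=1.100: state=(-5.582, -8.892, 6.635)
t=1.150: state=(-7.415, -11.383, 8.879)
t=1.175: state=(-8.427, -12.518, 10.580)

(x, y, z) = (-8.427, -12.518, 10.580)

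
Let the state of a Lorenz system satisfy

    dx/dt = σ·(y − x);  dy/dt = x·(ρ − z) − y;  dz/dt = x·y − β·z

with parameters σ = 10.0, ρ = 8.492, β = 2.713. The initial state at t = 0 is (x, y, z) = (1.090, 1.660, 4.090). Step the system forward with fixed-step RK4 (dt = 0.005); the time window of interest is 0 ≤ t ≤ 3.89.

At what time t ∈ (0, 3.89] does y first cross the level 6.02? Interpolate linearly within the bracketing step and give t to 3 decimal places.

t=0.000: state=(1.090, 1.660, 4.090)
step 1 (dt=0.005): k1=(5.700, 3.138, -9.287), k2=(5.636, 3.219, -9.191), k3=(5.640, 3.218, -9.192), k4=(5.579, 3.298, -9.097); state += dt/6·(k1+2k2+2k3+k4)
t=0.005: state=(1.118, 1.676, 4.044)
t=0.010: state=(1.146, 1.693, 3.999)
t=0.015: state=(1.173, 1.711, 3.955)
continuing one RK4 step at a time; state shown every 40 steps (Δt=0.2):
t=0.200: state=(2.201, 2.893, 2.970)
t=0.400: state=(4.117, 5.331, 3.803)
t=0.450: state=(4.741, 6.011, 4.500)
next step: t=0.455: state=(4.805, 6.075, 4.583) — y has crossed 6.02
linear interpolation between t=0.450 (6.01052) and t=0.455 (6.07459) → t≈0.451

t = 0.451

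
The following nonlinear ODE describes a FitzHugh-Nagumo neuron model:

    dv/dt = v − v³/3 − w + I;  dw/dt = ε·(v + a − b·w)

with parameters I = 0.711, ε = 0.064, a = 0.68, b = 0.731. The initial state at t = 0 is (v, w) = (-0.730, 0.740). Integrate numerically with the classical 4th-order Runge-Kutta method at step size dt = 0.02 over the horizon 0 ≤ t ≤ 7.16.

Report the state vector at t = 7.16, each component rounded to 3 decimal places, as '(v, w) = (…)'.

t=0.000: state=(-0.730, 0.740)
step 1 (dt=0.02): k1=(-0.629, -0.038), k2=(-0.632, -0.038), k3=(-0.632, -0.038), k4=(-0.634, -0.039); state += dt/6·(k1+2k2+2k3+k4)
t=0.020: state=(-0.743, 0.739)
t=0.040: state=(-0.755, 0.738)
t=0.060: state=(-0.768, 0.738)
continuing one RK4 step at a time; state shown every 25 steps (Δt=0.5):
t=0.500: state=(-1.063, 0.716)
t=1.000: state=(-1.360, 0.682)
t=1.500: state=(-1.544, 0.642)
t=2.000: state=(-1.623, 0.598)
t=2.500: state=(-1.643, 0.554)
t=3.000: state=(-1.637, 0.511)
t=3.500: state=(-1.620, 0.469)
t=4.000: state=(-1.599, 0.429)
t=4.500: state=(-1.575, 0.390)
t=5.000: state=(-1.551, 0.353)
t=5.500: state=(-1.525, 0.318)
t=6.000: state=(-1.500, 0.284)
t=6.500: state=(-1.474, 0.252)
t=7.000: state=(-1.448, 0.222)
t=7.160: state=(-1.439, 0.212)

(v, w) = (-1.439, 0.212)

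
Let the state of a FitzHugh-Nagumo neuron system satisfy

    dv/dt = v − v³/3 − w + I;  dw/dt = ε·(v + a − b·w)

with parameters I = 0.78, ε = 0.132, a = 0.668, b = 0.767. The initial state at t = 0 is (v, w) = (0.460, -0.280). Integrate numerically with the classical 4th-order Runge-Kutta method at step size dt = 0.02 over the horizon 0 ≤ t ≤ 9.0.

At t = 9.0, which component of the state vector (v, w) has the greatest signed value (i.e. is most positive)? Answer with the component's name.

largest component: w

t=0.000: state=(0.460, -0.280)
step 1 (dt=0.02): k1=(1.488, 0.177), k2=(1.497, 0.179), k3=(1.497, 0.179), k4=(1.507, 0.181); state += dt/6·(k1+2k2+2k3+k4)
t=0.020: state=(0.490, -0.276)
t=0.040: state=(0.520, -0.273)
t=0.060: state=(0.551, -0.269)
continuing one RK4 step at a time; state shown every 25 steps (Δt=0.5):
t=0.500: state=(1.264, -0.168)
t=1.000: state=(1.814, -0.015)
t=1.500: state=(1.961, 0.152)
t=2.000: state=(1.954, 0.314)
t=2.500: state=(1.911, 0.466)
t=3.000: state=(1.858, 0.607)
t=3.500: state=(1.804, 0.738)
t=4.000: state=(1.748, 0.859)
t=4.500: state=(1.692, 0.970)
t=5.000: state=(1.635, 1.072)
t=5.500: state=(1.577, 1.166)
t=6.000: state=(1.518, 1.251)
t=6.500: state=(1.458, 1.328)
t=7.000: state=(1.395, 1.397)
t=7.500: state=(1.330, 1.459)
t=8.000: state=(1.262, 1.513)
t=8.500: state=(1.189, 1.560)
t=9.000: state=(1.110, 1.600)
compare at T: v=1.110, w=1.600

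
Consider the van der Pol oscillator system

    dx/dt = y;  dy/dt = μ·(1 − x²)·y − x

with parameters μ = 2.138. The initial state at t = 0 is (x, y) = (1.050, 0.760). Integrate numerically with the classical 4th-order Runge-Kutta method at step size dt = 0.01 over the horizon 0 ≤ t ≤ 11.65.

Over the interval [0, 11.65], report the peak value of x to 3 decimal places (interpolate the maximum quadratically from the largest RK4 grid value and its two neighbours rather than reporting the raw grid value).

t=0.000: state=(1.050, 0.760)
step 1 (dt=0.01): k1=(0.760, -1.217), k2=(0.754, -1.232), k3=(0.754, -1.232), k4=(0.748, -1.247); state += dt/6·(k1+2k2+2k3+k4)
t=0.010: state=(1.058, 0.748)
t=0.020: state=(1.065, 0.735)
t=0.030: state=(1.072, 0.722)
continuing one RK4 step at a time; state shown every 50 steps (Δt=0.5):
t=0.500: state=(1.248, 0.033)
t=1.000: state=(1.130, -0.467)
t=1.500: state=(0.775, -1.017)
t=2.000: state=(-0.065, -2.693)
t=2.500: state=(-1.721, -2.148)
t=3.000: state=(-1.983, 0.191)
t=3.500: state=(-1.840, 0.336)
t=4.000: state=(-1.656, 0.402)
t=4.500: state=(-1.431, 0.509)
t=5.000: state=(-1.129, 0.735)
t=5.500: state=(-0.627, 1.412)
t=6.000: state=(0.581, 3.740)
t=6.500: state=(1.970, 0.683)
t=7.000: state=(1.963, -0.274)
t=7.500: state=(1.804, -0.350)
t=8.000: state=(1.613, -0.420)
t=8.500: state=(1.376, -0.542)
t=9.000: state=(1.047, -0.818)
t=9.500: state=(0.463, -1.715)
t=10.000: state=(-0.993, -3.981)
t=10.500: state=(-2.014, -0.196)
t=11.000: state=(-1.933, 0.299)
t=11.500: state=(-1.767, 0.363)
t=11.650: state=(-1.711, 0.382)
largest grid value and its neighbours: x(6.670)=2.02065, x(6.680)=2.02076, x(6.690)=2.02067
parabola through these three points peaks at t≈6.681 with x≈2.02077

max x = 2.021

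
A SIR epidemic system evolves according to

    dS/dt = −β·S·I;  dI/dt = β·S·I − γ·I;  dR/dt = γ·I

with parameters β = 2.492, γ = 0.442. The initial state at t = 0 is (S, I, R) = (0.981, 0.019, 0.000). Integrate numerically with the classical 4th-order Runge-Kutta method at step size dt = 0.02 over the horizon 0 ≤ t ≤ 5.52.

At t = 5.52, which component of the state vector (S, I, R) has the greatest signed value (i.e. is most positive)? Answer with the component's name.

largest component: R

t=0.000: state=(0.981, 0.019, 0.000)
step 1 (dt=0.02): k1=(-0.046, 0.038, 0.008), k2=(-0.047, 0.039, 0.009), k3=(-0.047, 0.039, 0.009), k4=(-0.048, 0.040, 0.009); state += dt/6·(k1+2k2+2k3+k4)
t=0.020: state=(0.980, 0.020, 0.000)
t=0.040: state=(0.979, 0.021, 0.000)
t=0.060: state=(0.978, 0.021, 0.001)
continuing one RK4 step at a time; state shown every 10 steps (Δt=0.2):
t=0.200: state=(0.970, 0.028, 0.002)
t=0.400: state=(0.953, 0.042, 0.005)
t=0.600: state=(0.929, 0.061, 0.010)
t=0.800: state=(0.895, 0.088, 0.016)
t=1.000: state=(0.849, 0.125, 0.026)
t=1.200: state=(0.789, 0.172, 0.039)
t=1.400: state=(0.714, 0.229, 0.056)
t=1.600: state=(0.627, 0.293, 0.079)
t=1.800: state=(0.533, 0.359, 0.108)
t=2.000: state=(0.439, 0.418, 0.143)
t=2.200: state=(0.352, 0.466, 0.182)
t=2.400: state=(0.277, 0.499, 0.225)
t=2.600: state=(0.215, 0.516, 0.270)
t=2.800: state=(0.166, 0.519, 0.315)
t=3.000: state=(0.128, 0.511, 0.361)
t=3.200: state=(0.100, 0.495, 0.405)
t=3.400: state=(0.078, 0.473, 0.448)
t=3.600: state=(0.062, 0.449, 0.489)
t=3.800: state=(0.050, 0.422, 0.528)
t=4.000: state=(0.041, 0.395, 0.564)
t=4.200: state=(0.034, 0.369, 0.597)
t=4.400: state=(0.028, 0.343, 0.629)
t=4.600: state=(0.024, 0.318, 0.658)
t=4.800: state=(0.021, 0.294, 0.685)
t=5.000: state=(0.018, 0.272, 0.710)
t=5.200: state=(0.016, 0.251, 0.733)
t=5.400: state=(0.014, 0.231, 0.755)
t=5.520: state=(0.013, 0.220, 0.767)
compare at T: S=0.013, I=0.220, R=0.767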